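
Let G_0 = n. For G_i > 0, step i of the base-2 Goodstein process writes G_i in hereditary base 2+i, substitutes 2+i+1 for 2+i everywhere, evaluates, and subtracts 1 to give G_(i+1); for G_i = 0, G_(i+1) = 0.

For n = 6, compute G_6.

step 0: 6 = 2^2 + 2; sub 3 for 2: 3^3 + 3; = 30; G_1 = 30−1 = 29
step 1: 29 = 3^3 + 2; sub 4 for 3: 4^4 + 2; = 258; G_2 = 258−1 = 257
step 2: 257 = 4^4 + 1; sub 5 for 4: 5^5 + 1; = 3126; G_3 = 3126−1 = 3125
step 3: 3125 = 5^5; sub 6 for 5: 6^6; = 46656; G_4 = 46656−1 = 46655
step 4: 46655 = 5·6^5 + 5·6^4 + 5·6^3 + 5·6^2 + 5·6 + 5; sub 7 for 6: 5·7^5 + 5·7^4 + 5·7^3 + 5·7^2 + 5·7 + 5; = 98040; G_5 = 98040−1 = 98039
step 5: 98039 = 5·7^5 + 5·7^4 + 5·7^3 + 5·7^2 + 5·7 + 4; sub 8 for 7: 5·8^5 + 5·8^4 + 5·8^3 + 5·8^2 + 5·8 + 4; = 187244; G_6 = 187244−1 = 187243
step 6: 187243 = 5·8^5 + 5·8^4 + 5·8^3 + 5·8^2 + 5·8 + 3; sub 9 for 8: 5·9^5 + 5·9^4 + 5·9^3 + 5·9^2 + 5·9 + 3; = 332148; G_7 = 332148−1 = 332147

187243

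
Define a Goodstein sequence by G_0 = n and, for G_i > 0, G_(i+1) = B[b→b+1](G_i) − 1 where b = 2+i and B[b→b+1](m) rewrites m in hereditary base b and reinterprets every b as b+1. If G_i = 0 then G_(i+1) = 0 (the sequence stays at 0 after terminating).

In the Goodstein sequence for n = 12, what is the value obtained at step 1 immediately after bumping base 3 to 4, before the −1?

1066

i=0: 12 = 2^(2 + 1) + 2^2 (b=2); 2→3: 3^(3 + 1) + 3^3 = 108; 108−1 = 107
i=1: 107 = 3^(3 + 1) + 2·3^2 + 2·3 + 2 (b=3); 3→4: 4^(4 + 1) + 2·4^2 + 2·4 + 2 = 1066; 1066−1 = 1065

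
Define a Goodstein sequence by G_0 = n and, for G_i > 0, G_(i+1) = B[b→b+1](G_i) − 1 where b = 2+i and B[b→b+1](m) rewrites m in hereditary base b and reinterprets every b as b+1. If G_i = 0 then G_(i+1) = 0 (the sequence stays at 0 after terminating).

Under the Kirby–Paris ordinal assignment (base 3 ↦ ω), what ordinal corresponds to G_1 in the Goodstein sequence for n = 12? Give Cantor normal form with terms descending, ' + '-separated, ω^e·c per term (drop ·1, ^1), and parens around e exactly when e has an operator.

G_0 = 12. HB_2(12) = 2^(2 + 1) + 2^2. Bump = 108. G_1 = 107.
G_1 = 107. HB_3(107) = 3^(3 + 1) + 2·3^2 + 2·3 + 2. Bump = 1066. G_2 = 1065.

ω^(ω + 1) + ω^2·2 + ω·2 + 2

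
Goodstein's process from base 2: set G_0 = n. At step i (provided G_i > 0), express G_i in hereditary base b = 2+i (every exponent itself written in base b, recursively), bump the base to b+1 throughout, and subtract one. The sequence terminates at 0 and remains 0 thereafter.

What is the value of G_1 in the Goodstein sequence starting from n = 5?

27

(0) 5|_2 = 2^2 + 1 ↦ 3^3 + 1|_3 = 28 ⇒ 27
(1) 27|_3 = 3^3 ↦ 4^4|_4 = 256 ⇒ 255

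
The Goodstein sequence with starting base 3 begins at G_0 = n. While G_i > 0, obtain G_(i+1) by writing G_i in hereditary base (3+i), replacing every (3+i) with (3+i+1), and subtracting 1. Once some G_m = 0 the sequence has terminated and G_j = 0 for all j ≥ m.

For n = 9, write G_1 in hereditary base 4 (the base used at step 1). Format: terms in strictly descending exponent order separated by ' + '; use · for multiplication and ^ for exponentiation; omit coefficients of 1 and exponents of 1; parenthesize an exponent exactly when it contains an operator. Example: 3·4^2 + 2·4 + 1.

i=0: 9 = 3^2 (b=3); 3→4: 4^2 = 16; 16−1 = 15
i=1: 15 = 3·4 + 3 (b=4); 4→5: 3·5 + 3 = 18; 18−1 = 17

3·4 + 3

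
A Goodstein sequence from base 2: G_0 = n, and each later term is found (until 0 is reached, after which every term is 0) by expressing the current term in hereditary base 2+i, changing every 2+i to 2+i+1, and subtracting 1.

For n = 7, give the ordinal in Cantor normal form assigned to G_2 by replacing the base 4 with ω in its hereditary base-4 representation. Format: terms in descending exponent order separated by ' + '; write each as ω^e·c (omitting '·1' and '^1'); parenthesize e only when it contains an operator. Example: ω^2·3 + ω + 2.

ω^ω + 3

G_0=7  [base 2] 2^2 + 2 + 1  →[2↦3]→  3^3 + 3 + 1 = 31  −1 ⇒ G_1=30
G_1=30  [base 3] 3^3 + 3  →[3↦4]→  4^4 + 4 = 260  −1 ⇒ G_2=259
G_2=259  [base 4] 4^4 + 3  →[4↦5]→  5^5 + 3 = 3128  −1 ⇒ G_3=3127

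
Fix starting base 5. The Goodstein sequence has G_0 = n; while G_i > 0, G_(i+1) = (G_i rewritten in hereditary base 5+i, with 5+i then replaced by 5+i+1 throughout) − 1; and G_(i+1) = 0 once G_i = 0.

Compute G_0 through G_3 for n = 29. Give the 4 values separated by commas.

29, 39, 51, 65

G_0=29  [base 5] 5^2 + 4  →[5↦6]→  6^2 + 4 = 40  −1 ⇒ G_1=39
G_1=39  [base 6] 6^2 + 3  →[6↦7]→  7^2 + 3 = 52  −1 ⇒ G_2=51
G_2=51  [base 7] 7^2 + 2  →[7↦8]→  8^2 + 2 = 66  −1 ⇒ G_3=65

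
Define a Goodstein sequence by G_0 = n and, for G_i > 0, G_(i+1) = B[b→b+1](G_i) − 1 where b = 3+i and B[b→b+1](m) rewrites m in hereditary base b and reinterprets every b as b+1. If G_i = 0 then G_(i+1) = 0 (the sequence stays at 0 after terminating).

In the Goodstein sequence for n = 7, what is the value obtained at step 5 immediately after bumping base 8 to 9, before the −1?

[0] 7 ≡ 2·3 + 1 (base 3). Lift 4: 9. −1: 8.
[1] 8 ≡ 2·4 (base 4). Lift 5: 10. −1: 9.
[2] 9 ≡ 5 + 4 (base 5). Lift 6: 10. −1: 9.
[3] 9 ≡ 6 + 3 (base 6). Lift 7: 10. −1: 9.
[4] 9 ≡ 7 + 2 (base 7). Lift 8: 10. −1: 9.

10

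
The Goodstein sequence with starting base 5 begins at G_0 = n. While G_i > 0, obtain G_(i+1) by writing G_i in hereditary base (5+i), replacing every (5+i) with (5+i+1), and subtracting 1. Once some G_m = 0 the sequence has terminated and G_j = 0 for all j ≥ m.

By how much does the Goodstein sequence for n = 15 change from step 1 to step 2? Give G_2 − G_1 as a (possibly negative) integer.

step 0: 15 = 3·5; sub 6 for 5: 3·6; = 18; G_1 = 18−1 = 17
step 1: 17 = 2·6 + 5; sub 7 for 6: 2·7 + 5; = 19; G_2 = 19−1 = 18

1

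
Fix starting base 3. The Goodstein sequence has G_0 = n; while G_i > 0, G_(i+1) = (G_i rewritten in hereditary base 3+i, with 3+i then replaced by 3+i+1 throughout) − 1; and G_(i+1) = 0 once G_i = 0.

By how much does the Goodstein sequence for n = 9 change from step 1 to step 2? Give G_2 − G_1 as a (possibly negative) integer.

2

G_0 = 9. HB_3(9) = 3^2. Bump = 16. G_1 = 15.
G_1 = 15. HB_4(15) = 3·4 + 3. Bump = 18. G_2 = 17.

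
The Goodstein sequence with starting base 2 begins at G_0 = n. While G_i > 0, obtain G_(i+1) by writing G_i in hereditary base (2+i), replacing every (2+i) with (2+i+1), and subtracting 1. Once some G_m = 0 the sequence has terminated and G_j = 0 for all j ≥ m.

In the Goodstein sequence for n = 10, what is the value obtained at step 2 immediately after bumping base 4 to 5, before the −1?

15626

10 —HB2→ 2^(2 + 1) + 2 —bump→ 3^(3 + 1) + 3 = 84 —(−1)→ 83
83 —HB3→ 3^(3 + 1) + 2 —bump→ 4^(4 + 1) + 2 = 1026 —(−1)→ 1025
1025 —HB4→ 4^(4 + 1) + 1 —bump→ 5^(5 + 1) + 1 = 15626 —(−1)→ 15625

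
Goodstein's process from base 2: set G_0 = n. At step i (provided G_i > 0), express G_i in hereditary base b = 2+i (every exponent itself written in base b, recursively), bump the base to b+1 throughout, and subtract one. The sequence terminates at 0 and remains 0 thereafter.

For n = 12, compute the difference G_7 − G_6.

3352566707

base 2: 12 = 2^(2 + 1) + 2^2; at 3: 3^(3 + 1) + 3^3 = 108; next = 107
base 3: 107 = 3^(3 + 1) + 2·3^2 + 2·3 + 2; at 4: 4^(4 + 1) + 2·4^2 + 2·4 + 2 = 1066; next = 1065
base 4: 1065 = 4^(4 + 1) + 2·4^2 + 2·4 + 1; at 5: 5^(5 + 1) + 2·5^2 + 2·5 + 1 = 15686; next = 15685
base 5: 15685 = 5^(5 + 1) + 2·5^2 + 2·5; at 6: 6^(6 + 1) + 2·6^2 + 2·6 = 280020; next = 280019
base 6: 280019 = 6^(6 + 1) + 2·6^2 + 6 + 5; at 7: 7^(7 + 1) + 2·7^2 + 7 + 5 = 5764911; next = 5764910
base 7: 5764910 = 7^(7 + 1) + 2·7^2 + 7 + 4; at 8: 8^(8 + 1) + 2·8^2 + 8 + 4 = 134217868; next = 134217867
base 8: 134217867 = 8^(8 + 1) + 2·8^2 + 8 + 3; at 9: 9^(9 + 1) + 2·9^2 + 9 + 3 = 3486784575; next = 3486784574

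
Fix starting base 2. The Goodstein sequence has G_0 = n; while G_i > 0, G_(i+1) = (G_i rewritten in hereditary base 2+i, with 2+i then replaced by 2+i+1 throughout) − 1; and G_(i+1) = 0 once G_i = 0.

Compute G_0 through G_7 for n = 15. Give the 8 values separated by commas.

15, 111, 1283, 18752, 326593, 6588344, 150994943, 3524450280

i=0: 15 = 2^(2 + 1) + 2^2 + 2 + 1 (b=2); 2→3: 3^(3 + 1) + 3^3 + 3 + 1 = 112; 112−1 = 111
i=1: 111 = 3^(3 + 1) + 3^3 + 3 (b=3); 3→4: 4^(4 + 1) + 4^4 + 4 = 1284; 1284−1 = 1283
i=2: 1283 = 4^(4 + 1) + 4^4 + 3 (b=4); 4→5: 5^(5 + 1) + 5^5 + 3 = 18753; 18753−1 = 18752
i=3: 18752 = 5^(5 + 1) + 5^5 + 2 (b=5); 5→6: 6^(6 + 1) + 6^6 + 2 = 326594; 326594−1 = 326593
i=4: 326593 = 6^(6 + 1) + 6^6 + 1 (b=6); 6→7: 7^(7 + 1) + 7^7 + 1 = 6588345; 6588345−1 = 6588344
i=5: 6588344 = 7^(7 + 1) + 7^7 (b=7); 7→8: 8^(8 + 1) + 8^8 = 150994944; 150994944−1 = 150994943
i=6: 150994943 = 8^(8 + 1) + 7·8^7 + 7·8^6 + 7·8^5 + 7·8^4 + 7·8^3 + 7·8^2 + 7·8 + 7 (b=8); 8→9: 9^(9 + 1) + 7·9^7 + 7·9^6 + 7·9^5 + 7·9^4 + 7·9^3 + 7·9^2 + 7·9 + 7 = 3524450281; 3524450281−1 = 3524450280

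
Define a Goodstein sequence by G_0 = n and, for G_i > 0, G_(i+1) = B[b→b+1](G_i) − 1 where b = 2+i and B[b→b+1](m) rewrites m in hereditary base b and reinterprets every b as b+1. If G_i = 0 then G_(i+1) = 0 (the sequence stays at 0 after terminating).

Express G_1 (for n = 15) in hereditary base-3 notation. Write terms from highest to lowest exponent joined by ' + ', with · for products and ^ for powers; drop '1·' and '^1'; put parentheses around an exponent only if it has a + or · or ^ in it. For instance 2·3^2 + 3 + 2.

3^(3 + 1) + 3^3 + 3

(0) 15|_2 = 2^(2 + 1) + 2^2 + 2 + 1 ↦ 3^(3 + 1) + 3^3 + 3 + 1|_3 = 112 ⇒ 111
(1) 111|_3 = 3^(3 + 1) + 3^3 + 3 ↦ 4^(4 + 1) + 4^4 + 4|_4 = 1284 ⇒ 1283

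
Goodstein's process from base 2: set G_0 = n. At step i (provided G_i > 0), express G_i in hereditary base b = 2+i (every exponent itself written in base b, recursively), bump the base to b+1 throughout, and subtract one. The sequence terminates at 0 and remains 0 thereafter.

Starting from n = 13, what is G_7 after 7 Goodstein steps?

3486786855

step 0: 13 = 2^(2 + 1) + 2^2 + 1; sub 3 for 2: 3^(3 + 1) + 3^3 + 1; = 109; G_1 = 109−1 = 108
step 1: 108 = 3^(3 + 1) + 3^3; sub 4 for 3: 4^(4 + 1) + 4^4; = 1280; G_2 = 1280−1 = 1279
step 2: 1279 = 4^(4 + 1) + 3·4^3 + 3·4^2 + 3·4 + 3; sub 5 for 4: 5^(5 + 1) + 3·5^3 + 3·5^2 + 3·5 + 3; = 16093; G_3 = 16093−1 = 16092
step 3: 16092 = 5^(5 + 1) + 3·5^3 + 3·5^2 + 3·5 + 2; sub 6 for 5: 6^(6 + 1) + 3·6^3 + 3·6^2 + 3·6 + 2; = 280712; G_4 = 280712−1 = 280711
step 4: 280711 = 6^(6 + 1) + 3·6^3 + 3·6^2 + 3·6 + 1; sub 7 for 6: 7^(7 + 1) + 3·7^3 + 3·7^2 + 3·7 + 1; = 5765999; G_5 = 5765999−1 = 5765998
step 5: 5765998 = 7^(7 + 1) + 3·7^3 + 3·7^2 + 3·7; sub 8 for 7: 8^(8 + 1) + 3·8^3 + 3·8^2 + 3·8; = 134219480; G_6 = 134219480−1 = 134219479
step 6: 134219479 = 8^(8 + 1) + 3·8^3 + 3·8^2 + 2·8 + 7; sub 9 for 8: 9^(9 + 1) + 3·9^3 + 3·9^2 + 2·9 + 7; = 3486786856; G_7 = 3486786856−1 = 3486786855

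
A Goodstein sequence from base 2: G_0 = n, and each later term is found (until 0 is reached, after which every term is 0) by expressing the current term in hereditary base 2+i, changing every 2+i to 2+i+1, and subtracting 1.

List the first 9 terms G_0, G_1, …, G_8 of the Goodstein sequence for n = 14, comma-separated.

14, 110, 1281, 18750, 326591, 5862840, 134404971, 3487116548, 100000555551

G_0 = 14. HB_2(14) = 2^(2 + 1) + 2^2 + 2. Bump = 111. G_1 = 110.
G_1 = 110. HB_3(110) = 3^(3 + 1) + 3^3 + 2. Bump = 1282. G_2 = 1281.
G_2 = 1281. HB_4(1281) = 4^(4 + 1) + 4^4 + 1. Bump = 18751. G_3 = 18750.
G_3 = 18750. HB_5(18750) = 5^(5 + 1) + 5^5. Bump = 326592. G_4 = 326591.
G_4 = 326591. HB_6(326591) = 6^(6 + 1) + 5·6^5 + 5·6^4 + 5·6^3 + 5·6^2 + 5·6 + 5. Bump = 5862841. G_5 = 5862840.
G_5 = 5862840. HB_7(5862840) = 7^(7 + 1) + 5·7^5 + 5·7^4 + 5·7^3 + 5·7^2 + 5·7 + 4. Bump = 134404972. G_6 = 134404971.
G_6 = 134404971. HB_8(134404971) = 8^(8 + 1) + 5·8^5 + 5·8^4 + 5·8^3 + 5·8^2 + 5·8 + 3. Bump = 3487116549. G_7 = 3487116548.
G_7 = 3487116548. HB_9(3487116548) = 9^(9 + 1) + 5·9^5 + 5·9^4 + 5·9^3 + 5·9^2 + 5·9 + 2. Bump = 100000555552. G_8 = 100000555551.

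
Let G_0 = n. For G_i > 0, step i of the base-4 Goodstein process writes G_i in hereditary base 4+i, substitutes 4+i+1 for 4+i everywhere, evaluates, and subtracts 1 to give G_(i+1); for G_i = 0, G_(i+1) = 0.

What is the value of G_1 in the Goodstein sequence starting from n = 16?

base 4: 16 = 4^2; at 5: 5^2 = 25; next = 24
base 5: 24 = 4·5 + 4; at 6: 4·6 + 4 = 28; next = 27

24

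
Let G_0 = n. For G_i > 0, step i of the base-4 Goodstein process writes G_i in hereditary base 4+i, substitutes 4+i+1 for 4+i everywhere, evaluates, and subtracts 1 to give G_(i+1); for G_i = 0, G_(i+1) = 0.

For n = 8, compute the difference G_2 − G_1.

0

G_0 = 8. HB_4(8) = 2·4. Bump = 10. G_1 = 9.
G_1 = 9. HB_5(9) = 5 + 4. Bump = 10. G_2 = 9.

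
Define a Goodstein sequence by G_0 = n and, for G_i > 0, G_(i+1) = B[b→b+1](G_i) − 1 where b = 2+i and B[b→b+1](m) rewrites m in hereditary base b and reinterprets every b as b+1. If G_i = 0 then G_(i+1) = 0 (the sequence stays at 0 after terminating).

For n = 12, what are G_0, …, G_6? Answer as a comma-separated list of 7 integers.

[0] 12 ≡ 2^(2 + 1) + 2^2 (base 2). Lift 3: 108. −1: 107.
[1] 107 ≡ 3^(3 + 1) + 2·3^2 + 2·3 + 2 (base 3). Lift 4: 1066. −1: 1065.
[2] 1065 ≡ 4^(4 + 1) + 2·4^2 + 2·4 + 1 (base 4). Lift 5: 15686. −1: 15685.
[3] 15685 ≡ 5^(5 + 1) + 2·5^2 + 2·5 (base 5). Lift 6: 280020. −1: 280019.
[4] 280019 ≡ 6^(6 + 1) + 2·6^2 + 6 + 5 (base 6). Lift 7: 5764911. −1: 5764910.
[5] 5764910 ≡ 7^(7 + 1) + 2·7^2 + 7 + 4 (base 7). Lift 8: 134217868. −1: 134217867.

12, 107, 1065, 15685, 280019, 5764910, 134217867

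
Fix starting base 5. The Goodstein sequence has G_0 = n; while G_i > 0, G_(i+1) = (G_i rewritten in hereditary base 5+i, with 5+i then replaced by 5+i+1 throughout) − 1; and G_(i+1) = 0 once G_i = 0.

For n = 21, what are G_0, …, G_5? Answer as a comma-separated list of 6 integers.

21 —HB5→ 4·5 + 1 —bump→ 4·6 + 1 = 25 —(−1)→ 24
24 —HB6→ 4·6 —bump→ 4·7 = 28 —(−1)→ 27
27 —HB7→ 3·7 + 6 —bump→ 3·8 + 6 = 30 —(−1)→ 29
29 —HB8→ 3·8 + 5 —bump→ 3·9 + 5 = 32 —(−1)→ 31
31 —HB9→ 3·9 + 4 —bump→ 3·10 + 4 = 34 —(−1)→ 33

21, 24, 27, 29, 31, 33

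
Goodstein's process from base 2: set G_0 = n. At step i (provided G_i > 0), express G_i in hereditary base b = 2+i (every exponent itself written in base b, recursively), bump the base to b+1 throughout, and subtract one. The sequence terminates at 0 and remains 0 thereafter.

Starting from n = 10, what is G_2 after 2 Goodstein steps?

1025

(0) 10|_2 = 2^(2 + 1) + 2 ↦ 3^(3 + 1) + 3|_3 = 84 ⇒ 83
(1) 83|_3 = 3^(3 + 1) + 2 ↦ 4^(4 + 1) + 2|_4 = 1026 ⇒ 1025
(2) 1025|_4 = 4^(4 + 1) + 1 ↦ 5^(5 + 1) + 1|_5 = 15626 ⇒ 15625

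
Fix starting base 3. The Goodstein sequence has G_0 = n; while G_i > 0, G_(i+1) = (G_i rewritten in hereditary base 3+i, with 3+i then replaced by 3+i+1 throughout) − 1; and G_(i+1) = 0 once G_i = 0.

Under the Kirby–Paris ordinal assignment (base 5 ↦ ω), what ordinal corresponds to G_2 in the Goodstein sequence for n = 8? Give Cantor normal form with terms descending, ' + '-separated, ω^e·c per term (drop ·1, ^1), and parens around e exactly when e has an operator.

ω·2

[0] 8 ≡ 2·3 + 2 (base 3). Lift 4: 10. −1: 9.
[1] 9 ≡ 2·4 + 1 (base 4). Lift 5: 11. −1: 10.
[2] 10 ≡ 2·5 (base 5). Lift 6: 12. −1: 11.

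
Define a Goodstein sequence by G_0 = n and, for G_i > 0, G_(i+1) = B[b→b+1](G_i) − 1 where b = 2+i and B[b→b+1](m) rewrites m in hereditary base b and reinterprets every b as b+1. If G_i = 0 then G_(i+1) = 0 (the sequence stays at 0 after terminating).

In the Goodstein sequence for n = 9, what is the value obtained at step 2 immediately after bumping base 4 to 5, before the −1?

9 —HB2→ 2^(2 + 1) + 1 —bump→ 3^(3 + 1) + 1 = 82 —(−1)→ 81
81 —HB3→ 3^(3 + 1) —bump→ 4^(4 + 1) = 1024 —(−1)→ 1023

9843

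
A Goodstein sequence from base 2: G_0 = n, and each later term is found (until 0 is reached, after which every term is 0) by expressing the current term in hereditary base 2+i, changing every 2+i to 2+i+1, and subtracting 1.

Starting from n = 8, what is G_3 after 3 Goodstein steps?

6310

G_0 = 8. HB_2(8) = 2^(2 + 1). Bump = 81. G_1 = 80.
G_1 = 80. HB_3(80) = 2·3^3 + 2·3^2 + 2·3 + 2. Bump = 554. G_2 = 553.
G_2 = 553. HB_4(553) = 2·4^4 + 2·4^2 + 2·4 + 1. Bump = 6311. G_3 = 6310.
G_3 = 6310. HB_5(6310) = 2·5^5 + 2·5^2 + 2·5. Bump = 93396. G_4 = 93395.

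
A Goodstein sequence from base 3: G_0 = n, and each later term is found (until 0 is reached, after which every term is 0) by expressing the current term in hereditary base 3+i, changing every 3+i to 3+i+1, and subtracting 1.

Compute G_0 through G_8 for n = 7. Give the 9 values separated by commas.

7, 8, 9, 9, 9, 9, 9, 9, 8

i=0: 7 = 2·3 + 1 (b=3); 3→4: 2·4 + 1 = 9; 9−1 = 8
i=1: 8 = 2·4 (b=4); 4→5: 2·5 = 10; 10−1 = 9
i=2: 9 = 5 + 4 (b=5); 5→6: 6 + 4 = 10; 10−1 = 9
i=3: 9 = 6 + 3 (b=6); 6→7: 7 + 3 = 10; 10−1 = 9
i=4: 9 = 7 + 2 (b=7); 7→8: 8 + 2 = 10; 10−1 = 9
i=5: 9 = 8 + 1 (b=8); 8→9: 9 + 1 = 10; 10−1 = 9
i=6: 9 = 9 (b=9); 9→10: 10 = 10; 10−1 = 9
i=7: 9 = 9 (b=10); 10→11: 9 = 9; 9−1 = 8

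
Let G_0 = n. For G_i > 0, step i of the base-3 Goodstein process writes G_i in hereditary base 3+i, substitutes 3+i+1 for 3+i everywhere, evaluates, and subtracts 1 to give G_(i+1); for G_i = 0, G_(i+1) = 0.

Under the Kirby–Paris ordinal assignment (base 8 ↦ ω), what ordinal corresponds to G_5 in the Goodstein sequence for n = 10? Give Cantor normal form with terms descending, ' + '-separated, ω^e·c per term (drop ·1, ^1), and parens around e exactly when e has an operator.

ω·4 + 1

i=0: 10 = 3^2 + 1 (b=3); 3→4: 4^2 + 1 = 17; 17−1 = 16
i=1: 16 = 4^2 (b=4); 4→5: 5^2 = 25; 25−1 = 24
i=2: 24 = 4·5 + 4 (b=5); 5→6: 4·6 + 4 = 28; 28−1 = 27
i=3: 27 = 4·6 + 3 (b=6); 6→7: 4·7 + 3 = 31; 31−1 = 30
i=4: 30 = 4·7 + 2 (b=7); 7→8: 4·8 + 2 = 34; 34−1 = 33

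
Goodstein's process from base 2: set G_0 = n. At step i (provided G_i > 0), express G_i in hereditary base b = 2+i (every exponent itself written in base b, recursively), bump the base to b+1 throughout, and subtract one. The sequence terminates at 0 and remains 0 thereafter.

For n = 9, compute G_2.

1023

G_0=9  [base 2] 2^(2 + 1) + 1  →[2↦3]→  3^(3 + 1) + 1 = 82  −1 ⇒ G_1=81
G_1=81  [base 3] 3^(3 + 1)  →[3↦4]→  4^(4 + 1) = 1024  −1 ⇒ G_2=1023
G_2=1023  [base 4] 3·4^4 + 3·4^3 + 3·4^2 + 3·4 + 3  →[4↦5]→  3·5^5 + 3·5^3 + 3·5^2 + 3·5 + 3 = 9843  −1 ⇒ G_3=9842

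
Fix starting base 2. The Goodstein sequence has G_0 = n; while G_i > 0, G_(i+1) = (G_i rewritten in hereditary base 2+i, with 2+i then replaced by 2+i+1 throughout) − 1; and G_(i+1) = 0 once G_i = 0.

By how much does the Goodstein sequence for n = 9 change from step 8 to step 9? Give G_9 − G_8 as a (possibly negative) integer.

G_0 = 9. HB_2(9) = 2^(2 + 1) + 1. Bump = 82. G_1 = 81.
G_1 = 81. HB_3(81) = 3^(3 + 1). Bump = 1024. G_2 = 1023.
G_2 = 1023. HB_4(1023) = 3·4^4 + 3·4^3 + 3·4^2 + 3·4 + 3. Bump = 9843. G_3 = 9842.
G_3 = 9842. HB_5(9842) = 3·5^5 + 3·5^3 + 3·5^2 + 3·5 + 2. Bump = 140744. G_4 = 140743.
G_4 = 140743. HB_6(140743) = 3·6^6 + 3·6^3 + 3·6^2 + 3·6 + 1. Bump = 2471827. G_5 = 2471826.
G_5 = 2471826. HB_7(2471826) = 3·7^7 + 3·7^3 + 3·7^2 + 3·7. Bump = 50333400. G_6 = 50333399.
G_6 = 50333399. HB_8(50333399) = 3·8^8 + 3·8^3 + 3·8^2 + 2·8 + 7. Bump = 1162263922. G_7 = 1162263921.
G_7 = 1162263921. HB_9(1162263921) = 3·9^9 + 3·9^3 + 3·9^2 + 2·9 + 6. Bump = 30000003326. G_8 = 30000003325.
G_8 = 30000003325. HB_10(30000003325) = 3·10^10 + 3·10^3 + 3·10^2 + 2·10 + 5. Bump = 855935016216. G_9 = 855935016215.

825935012890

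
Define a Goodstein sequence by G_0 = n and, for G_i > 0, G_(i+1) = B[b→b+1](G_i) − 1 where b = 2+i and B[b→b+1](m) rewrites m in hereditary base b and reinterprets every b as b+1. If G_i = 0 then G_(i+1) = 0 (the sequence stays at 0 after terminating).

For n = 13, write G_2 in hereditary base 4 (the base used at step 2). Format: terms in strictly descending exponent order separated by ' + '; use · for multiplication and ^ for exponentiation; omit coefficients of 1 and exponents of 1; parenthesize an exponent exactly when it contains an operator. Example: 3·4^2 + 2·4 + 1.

base 2: 13 = 2^(2 + 1) + 2^2 + 1; at 3: 3^(3 + 1) + 3^3 + 1 = 109; next = 108
base 3: 108 = 3^(3 + 1) + 3^3; at 4: 4^(4 + 1) + 4^4 = 1280; next = 1279
base 4: 1279 = 4^(4 + 1) + 3·4^3 + 3·4^2 + 3·4 + 3; at 5: 5^(5 + 1) + 3·5^3 + 3·5^2 + 3·5 + 3 = 16093; next = 16092

4^(4 + 1) + 3·4^3 + 3·4^2 + 3·4 + 3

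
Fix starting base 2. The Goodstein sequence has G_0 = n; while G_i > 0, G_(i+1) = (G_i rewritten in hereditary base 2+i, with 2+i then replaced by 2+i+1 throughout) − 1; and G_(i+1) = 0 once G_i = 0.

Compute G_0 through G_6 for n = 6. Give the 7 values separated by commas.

G_0=6  [base 2] 2^2 + 2  →[2↦3]→  3^3 + 3 = 30  −1 ⇒ G_1=29
G_1=29  [base 3] 3^3 + 2  →[3↦4]→  4^4 + 2 = 258  −1 ⇒ G_2=257
G_2=257  [base 4] 4^4 + 1  →[4↦5]→  5^5 + 1 = 3126  −1 ⇒ G_3=3125
G_3=3125  [base 5] 5^5  →[5↦6]→  6^6 = 46656  −1 ⇒ G_4=46655
G_4=46655  [base 6] 5·6^5 + 5·6^4 + 5·6^3 + 5·6^2 + 5·6 + 5  →[6↦7]→  5·7^5 + 5·7^4 + 5·7^3 + 5·7^2 + 5·7 + 5 = 98040  −1 ⇒ G_5=98039
G_5=98039  [base 7] 5·7^5 + 5·7^4 + 5·7^3 + 5·7^2 + 5·7 + 4  →[7↦8]→  5·8^5 + 5·8^4 + 5·8^3 + 5·8^2 + 5·8 + 4 = 187244  −1 ⇒ G_6=187243

6, 29, 257, 3125, 46655, 98039, 187243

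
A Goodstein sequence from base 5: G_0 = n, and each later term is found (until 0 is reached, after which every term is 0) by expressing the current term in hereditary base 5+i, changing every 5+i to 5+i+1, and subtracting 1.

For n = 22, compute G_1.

G_0 = 22. HB_5(22) = 4·5 + 2. Bump = 26. G_1 = 25.
G_1 = 25. HB_6(25) = 4·6 + 1. Bump = 29. G_2 = 28.

25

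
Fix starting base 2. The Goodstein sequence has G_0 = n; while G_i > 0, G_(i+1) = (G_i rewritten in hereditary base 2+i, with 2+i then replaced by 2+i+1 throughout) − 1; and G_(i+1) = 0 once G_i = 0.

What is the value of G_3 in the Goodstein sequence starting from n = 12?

15685

(0) 12|_2 = 2^(2 + 1) + 2^2 ↦ 3^(3 + 1) + 3^3|_3 = 108 ⇒ 107
(1) 107|_3 = 3^(3 + 1) + 2·3^2 + 2·3 + 2 ↦ 4^(4 + 1) + 2·4^2 + 2·4 + 2|_4 = 1066 ⇒ 1065
(2) 1065|_4 = 4^(4 + 1) + 2·4^2 + 2·4 + 1 ↦ 5^(5 + 1) + 2·5^2 + 2·5 + 1|_5 = 15686 ⇒ 15685
(3) 15685|_5 = 5^(5 + 1) + 2·5^2 + 2·5 ↦ 6^(6 + 1) + 2·6^2 + 2·6|_6 = 280020 ⇒ 280019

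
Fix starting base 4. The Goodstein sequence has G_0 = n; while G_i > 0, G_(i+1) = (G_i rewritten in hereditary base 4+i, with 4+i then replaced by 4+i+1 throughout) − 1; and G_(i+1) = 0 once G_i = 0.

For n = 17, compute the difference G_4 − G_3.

G_0 = 17. HB_4(17) = 4^2 + 1. Bump = 26. G_1 = 25.
G_1 = 25. HB_5(25) = 5^2. Bump = 36. G_2 = 35.
G_2 = 35. HB_6(35) = 5·6 + 5. Bump = 40. G_3 = 39.
G_3 = 39. HB_7(39) = 5·7 + 4. Bump = 44. G_4 = 43.

4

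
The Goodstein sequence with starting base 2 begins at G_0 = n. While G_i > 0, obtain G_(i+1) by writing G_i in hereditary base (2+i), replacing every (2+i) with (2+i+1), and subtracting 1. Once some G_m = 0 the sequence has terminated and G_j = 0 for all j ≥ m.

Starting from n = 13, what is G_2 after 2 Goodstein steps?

1279

13 —HB2→ 2^(2 + 1) + 2^2 + 1 —bump→ 3^(3 + 1) + 3^3 + 1 = 109 —(−1)→ 108
108 —HB3→ 3^(3 + 1) + 3^3 —bump→ 4^(4 + 1) + 4^4 = 1280 —(−1)→ 1279
1279 —HB4→ 4^(4 + 1) + 3·4^3 + 3·4^2 + 3·4 + 3 —bump→ 5^(5 + 1) + 3·5^3 + 3·5^2 + 3·5 + 3 = 16093 —(−1)→ 16092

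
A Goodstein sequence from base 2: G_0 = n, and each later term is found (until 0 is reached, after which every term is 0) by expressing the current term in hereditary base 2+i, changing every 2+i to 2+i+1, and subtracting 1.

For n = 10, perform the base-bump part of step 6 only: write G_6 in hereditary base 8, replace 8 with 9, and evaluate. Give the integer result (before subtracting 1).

1937434593

step 0: 10 = 2^(2 + 1) + 2; sub 3 for 2: 3^(3 + 1) + 3; = 84; G_1 = 84−1 = 83
step 1: 83 = 3^(3 + 1) + 2; sub 4 for 3: 4^(4 + 1) + 2; = 1026; G_2 = 1026−1 = 1025
step 2: 1025 = 4^(4 + 1) + 1; sub 5 for 4: 5^(5 + 1) + 1; = 15626; G_3 = 15626−1 = 15625
step 3: 15625 = 5^(5 + 1); sub 6 for 5: 6^(6 + 1); = 279936; G_4 = 279936−1 = 279935
step 4: 279935 = 5·6^6 + 5·6^5 + 5·6^4 + 5·6^3 + 5·6^2 + 5·6 + 5; sub 7 for 6: 5·7^7 + 5·7^5 + 5·7^4 + 5·7^3 + 5·7^2 + 5·7 + 5; = 4215755; G_5 = 4215755−1 = 4215754
step 5: 4215754 = 5·7^7 + 5·7^5 + 5·7^4 + 5·7^3 + 5·7^2 + 5·7 + 4; sub 8 for 7: 5·8^8 + 5·8^5 + 5·8^4 + 5·8^3 + 5·8^2 + 5·8 + 4; = 84073324; G_6 = 84073324−1 = 84073323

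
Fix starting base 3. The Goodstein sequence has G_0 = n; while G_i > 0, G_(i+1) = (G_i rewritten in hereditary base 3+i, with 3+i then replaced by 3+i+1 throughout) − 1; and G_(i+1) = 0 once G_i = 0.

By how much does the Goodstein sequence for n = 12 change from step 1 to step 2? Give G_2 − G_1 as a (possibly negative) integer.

(0) 12|_3 = 3^2 + 3 ↦ 4^2 + 4|_4 = 20 ⇒ 19
(1) 19|_4 = 4^2 + 3 ↦ 5^2 + 3|_5 = 28 ⇒ 27

8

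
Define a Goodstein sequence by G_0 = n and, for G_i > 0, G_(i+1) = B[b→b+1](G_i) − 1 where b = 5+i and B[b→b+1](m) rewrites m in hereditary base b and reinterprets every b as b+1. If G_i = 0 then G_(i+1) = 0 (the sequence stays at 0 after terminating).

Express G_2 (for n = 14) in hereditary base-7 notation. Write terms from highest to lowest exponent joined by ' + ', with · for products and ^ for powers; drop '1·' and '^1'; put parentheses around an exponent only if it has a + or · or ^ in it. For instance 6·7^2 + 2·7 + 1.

2·7 + 2

G_0=14  [base 5] 2·5 + 4  →[5↦6]→  2·6 + 4 = 16  −1 ⇒ G_1=15
G_1=15  [base 6] 2·6 + 3  →[6↦7]→  2·7 + 3 = 17  −1 ⇒ G_2=16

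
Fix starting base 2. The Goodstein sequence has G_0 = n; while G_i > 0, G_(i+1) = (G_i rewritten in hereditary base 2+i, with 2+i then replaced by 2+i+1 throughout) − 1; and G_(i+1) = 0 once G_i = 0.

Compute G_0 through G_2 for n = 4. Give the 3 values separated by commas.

4, 26, 41

step 0: 4 = 2^2; sub 3 for 2: 3^3; = 27; G_1 = 27−1 = 26
step 1: 26 = 2·3^2 + 2·3 + 2; sub 4 for 3: 2·4^2 + 2·4 + 2; = 42; G_2 = 42−1 = 41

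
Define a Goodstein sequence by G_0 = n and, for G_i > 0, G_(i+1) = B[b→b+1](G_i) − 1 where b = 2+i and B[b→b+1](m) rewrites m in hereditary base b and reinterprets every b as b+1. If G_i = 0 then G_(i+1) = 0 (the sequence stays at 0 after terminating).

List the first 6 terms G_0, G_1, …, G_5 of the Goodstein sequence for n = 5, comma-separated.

base 2: 5 = 2^2 + 1; at 3: 3^3 + 1 = 28; next = 27
base 3: 27 = 3^3; at 4: 4^4 = 256; next = 255
base 4: 255 = 3·4^3 + 3·4^2 + 3·4 + 3; at 5: 3·5^3 + 3·5^2 + 3·5 + 3 = 468; next = 467
base 5: 467 = 3·5^3 + 3·5^2 + 3·5 + 2; at 6: 3·6^3 + 3·6^2 + 3·6 + 2 = 776; next = 775
base 6: 775 = 3·6^3 + 3·6^2 + 3·6 + 1; at 7: 3·7^3 + 3·7^2 + 3·7 + 1 = 1198; next = 1197

5, 27, 255, 467, 775, 1197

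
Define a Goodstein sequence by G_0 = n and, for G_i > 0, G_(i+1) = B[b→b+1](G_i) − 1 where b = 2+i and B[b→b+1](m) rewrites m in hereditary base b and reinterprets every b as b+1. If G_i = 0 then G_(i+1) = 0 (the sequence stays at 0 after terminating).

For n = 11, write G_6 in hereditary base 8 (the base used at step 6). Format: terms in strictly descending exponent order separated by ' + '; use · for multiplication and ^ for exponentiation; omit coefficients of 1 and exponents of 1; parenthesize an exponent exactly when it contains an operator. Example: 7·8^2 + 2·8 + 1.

7·8^8 + 7·8^7 + 7·8^6 + 7·8^5 + 7·8^4 + 7·8^3 + 7·8^2 + 7·8 + 7

step 0: 11 = 2^(2 + 1) + 2 + 1; sub 3 for 2: 3^(3 + 1) + 3 + 1; = 85; G_1 = 85−1 = 84
step 1: 84 = 3^(3 + 1) + 3; sub 4 for 3: 4^(4 + 1) + 4; = 1028; G_2 = 1028−1 = 1027
step 2: 1027 = 4^(4 + 1) + 3; sub 5 for 4: 5^(5 + 1) + 3; = 15628; G_3 = 15628−1 = 15627
step 3: 15627 = 5^(5 + 1) + 2; sub 6 for 5: 6^(6 + 1) + 2; = 279938; G_4 = 279938−1 = 279937
step 4: 279937 = 6^(6 + 1) + 1; sub 7 for 6: 7^(7 + 1) + 1; = 5764802; G_5 = 5764802−1 = 5764801
step 5: 5764801 = 7^(7 + 1); sub 8 for 7: 8^(8 + 1); = 134217728; G_6 = 134217728−1 = 134217727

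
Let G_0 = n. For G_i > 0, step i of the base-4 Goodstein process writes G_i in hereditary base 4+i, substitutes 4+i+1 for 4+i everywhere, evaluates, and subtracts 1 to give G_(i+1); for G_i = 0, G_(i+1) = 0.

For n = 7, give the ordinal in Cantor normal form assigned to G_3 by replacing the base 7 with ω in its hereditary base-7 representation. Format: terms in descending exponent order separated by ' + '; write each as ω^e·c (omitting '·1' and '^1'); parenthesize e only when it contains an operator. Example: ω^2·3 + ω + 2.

[0] 7 ≡ 4 + 3 (base 4). Lift 5: 8. −1: 7.
[1] 7 ≡ 5 + 2 (base 5). Lift 6: 8. −1: 7.
[2] 7 ≡ 6 + 1 (base 6). Lift 7: 8. −1: 7.
[3] 7 ≡ 7 (base 7). Lift 8: 8. −1: 7.

ω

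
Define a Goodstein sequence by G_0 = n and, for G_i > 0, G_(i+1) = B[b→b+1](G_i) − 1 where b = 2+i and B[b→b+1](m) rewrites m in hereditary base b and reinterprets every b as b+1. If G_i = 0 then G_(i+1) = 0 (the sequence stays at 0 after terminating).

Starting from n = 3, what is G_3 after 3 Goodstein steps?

2

i=0: 3 = 2 + 1 (b=2); 2→3: 3 + 1 = 4; 4−1 = 3
i=1: 3 = 3 (b=3); 3→4: 4 = 4; 4−1 = 3
i=2: 3 = 3 (b=4); 4→5: 3 = 3; 3−1 = 2
i=3: 2 = 2 (b=5); 5→6: 2 = 2; 2−1 = 1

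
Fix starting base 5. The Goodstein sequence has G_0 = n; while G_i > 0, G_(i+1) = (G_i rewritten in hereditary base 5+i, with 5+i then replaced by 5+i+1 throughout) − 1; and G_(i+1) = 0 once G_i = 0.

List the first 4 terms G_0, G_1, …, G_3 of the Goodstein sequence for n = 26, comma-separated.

26 —HB5→ 5^2 + 1 —bump→ 6^2 + 1 = 37 —(−1)→ 36
36 —HB6→ 6^2 —bump→ 7^2 = 49 —(−1)→ 48
48 —HB7→ 6·7 + 6 —bump→ 6·8 + 6 = 54 —(−1)→ 53

26, 36, 48, 53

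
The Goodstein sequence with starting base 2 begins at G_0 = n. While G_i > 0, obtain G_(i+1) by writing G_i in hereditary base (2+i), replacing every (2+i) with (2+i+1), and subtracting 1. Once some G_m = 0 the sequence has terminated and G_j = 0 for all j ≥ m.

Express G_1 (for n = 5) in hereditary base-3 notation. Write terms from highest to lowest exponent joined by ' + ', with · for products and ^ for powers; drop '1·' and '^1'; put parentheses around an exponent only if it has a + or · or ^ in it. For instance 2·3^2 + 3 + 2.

G_0 = 5. HB_2(5) = 2^2 + 1. Bump = 28. G_1 = 27.
G_1 = 27. HB_3(27) = 3^3. Bump = 256. G_2 = 255.

3^3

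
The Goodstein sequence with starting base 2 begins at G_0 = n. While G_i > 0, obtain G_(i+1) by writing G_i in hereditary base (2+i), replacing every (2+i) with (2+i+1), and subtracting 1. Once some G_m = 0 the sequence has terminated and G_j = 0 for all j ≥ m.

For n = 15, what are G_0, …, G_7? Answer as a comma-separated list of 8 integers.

step 0: 15 = 2^(2 + 1) + 2^2 + 2 + 1; sub 3 for 2: 3^(3 + 1) + 3^3 + 3 + 1; = 112; G_1 = 112−1 = 111
step 1: 111 = 3^(3 + 1) + 3^3 + 3; sub 4 for 3: 4^(4 + 1) + 4^4 + 4; = 1284; G_2 = 1284−1 = 1283
step 2: 1283 = 4^(4 + 1) + 4^4 + 3; sub 5 for 4: 5^(5 + 1) + 5^5 + 3; = 18753; G_3 = 18753−1 = 18752
step 3: 18752 = 5^(5 + 1) + 5^5 + 2; sub 6 for 5: 6^(6 + 1) + 6^6 + 2; = 326594; G_4 = 326594−1 = 326593
step 4: 326593 = 6^(6 + 1) + 6^6 + 1; sub 7 for 6: 7^(7 + 1) + 7^7 + 1; = 6588345; G_5 = 6588345−1 = 6588344
step 5: 6588344 = 7^(7 + 1) + 7^7; sub 8 for 7: 8^(8 + 1) + 8^8; = 150994944; G_6 = 150994944−1 = 150994943
step 6: 150994943 = 8^(8 + 1) + 7·8^7 + 7·8^6 + 7·8^5 + 7·8^4 + 7·8^3 + 7·8^2 + 7·8 + 7; sub 9 for 8: 9^(9 + 1) + 7·9^7 + 7·9^6 + 7·9^5 + 7·9^4 + 7·9^3 + 7·9^2 + 7·9 + 7; = 3524450281; G_7 = 3524450281−1 = 3524450280

15, 111, 1283, 18752, 326593, 6588344, 150994943, 3524450280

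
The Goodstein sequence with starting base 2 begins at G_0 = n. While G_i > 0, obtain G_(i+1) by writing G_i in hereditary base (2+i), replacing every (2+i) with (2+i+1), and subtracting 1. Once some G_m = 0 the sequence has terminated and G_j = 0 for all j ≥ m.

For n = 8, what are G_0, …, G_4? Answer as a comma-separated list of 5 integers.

8, 80, 553, 6310, 93395

8 —HB2→ 2^(2 + 1) —bump→ 3^(3 + 1) = 81 —(−1)→ 80
80 —HB3→ 2·3^3 + 2·3^2 + 2·3 + 2 —bump→ 2·4^4 + 2·4^2 + 2·4 + 2 = 554 —(−1)→ 553
553 —HB4→ 2·4^4 + 2·4^2 + 2·4 + 1 —bump→ 2·5^5 + 2·5^2 + 2·5 + 1 = 6311 —(−1)→ 6310
6310 —HB5→ 2·5^5 + 2·5^2 + 2·5 —bump→ 2·6^6 + 2·6^2 + 2·6 = 93396 —(−1)→ 93395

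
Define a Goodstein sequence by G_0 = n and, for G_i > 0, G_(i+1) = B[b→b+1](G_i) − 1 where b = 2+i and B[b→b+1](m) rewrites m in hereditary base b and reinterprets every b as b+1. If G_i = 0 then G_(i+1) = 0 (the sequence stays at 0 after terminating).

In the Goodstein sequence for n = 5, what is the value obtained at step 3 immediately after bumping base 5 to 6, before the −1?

776

G_0=5  [base 2] 2^2 + 1  →[2↦3]→  3^3 + 1 = 28  −1 ⇒ G_1=27
G_1=27  [base 3] 3^3  →[3↦4]→  4^4 = 256  −1 ⇒ G_2=255
G_2=255  [base 4] 3·4^3 + 3·4^2 + 3·4 + 3  →[4↦5]→  3·5^3 + 3·5^2 + 3·5 + 3 = 468  −1 ⇒ G_3=467
G_3=467  [base 5] 3·5^3 + 3·5^2 + 3·5 + 2  →[5↦6]→  3·6^3 + 3·6^2 + 3·6 + 2 = 776  −1 ⇒ G_4=775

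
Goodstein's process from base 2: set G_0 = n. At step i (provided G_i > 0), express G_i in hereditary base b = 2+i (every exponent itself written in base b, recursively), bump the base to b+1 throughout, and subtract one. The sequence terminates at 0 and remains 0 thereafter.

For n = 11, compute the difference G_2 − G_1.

943

11 —HB2→ 2^(2 + 1) + 2 + 1 —bump→ 3^(3 + 1) + 3 + 1 = 85 —(−1)→ 84
84 —HB3→ 3^(3 + 1) + 3 —bump→ 4^(4 + 1) + 4 = 1028 —(−1)→ 1027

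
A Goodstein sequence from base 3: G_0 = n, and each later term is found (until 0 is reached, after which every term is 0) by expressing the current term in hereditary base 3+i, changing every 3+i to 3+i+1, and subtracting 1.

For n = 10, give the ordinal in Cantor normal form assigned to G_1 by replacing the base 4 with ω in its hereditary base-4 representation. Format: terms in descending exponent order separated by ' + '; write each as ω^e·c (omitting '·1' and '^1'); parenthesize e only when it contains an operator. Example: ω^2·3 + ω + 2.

ω^2

[0] 10 ≡ 3^2 + 1 (base 3). Lift 4: 17. −1: 16.
[1] 16 ≡ 4^2 (base 4). Lift 5: 25. −1: 24.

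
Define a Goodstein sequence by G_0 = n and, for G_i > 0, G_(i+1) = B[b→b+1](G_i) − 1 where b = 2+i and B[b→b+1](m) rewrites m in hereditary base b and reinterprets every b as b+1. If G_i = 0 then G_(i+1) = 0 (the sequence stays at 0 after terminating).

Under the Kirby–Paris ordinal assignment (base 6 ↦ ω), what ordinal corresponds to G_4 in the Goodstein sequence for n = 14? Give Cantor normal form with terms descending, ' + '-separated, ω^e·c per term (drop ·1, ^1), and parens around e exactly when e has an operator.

[0] 14 ≡ 2^(2 + 1) + 2^2 + 2 (base 2). Lift 3: 111. −1: 110.
[1] 110 ≡ 3^(3 + 1) + 3^3 + 2 (base 3). Lift 4: 1282. −1: 1281.
[2] 1281 ≡ 4^(4 + 1) + 4^4 + 1 (base 4). Lift 5: 18751. −1: 18750.
[3] 18750 ≡ 5^(5 + 1) + 5^5 (base 5). Lift 6: 326592. −1: 326591.

ω^(ω + 1) + ω^5·5 + ω^4·5 + ω^3·5 + ω^2·5 + ω·5 + 5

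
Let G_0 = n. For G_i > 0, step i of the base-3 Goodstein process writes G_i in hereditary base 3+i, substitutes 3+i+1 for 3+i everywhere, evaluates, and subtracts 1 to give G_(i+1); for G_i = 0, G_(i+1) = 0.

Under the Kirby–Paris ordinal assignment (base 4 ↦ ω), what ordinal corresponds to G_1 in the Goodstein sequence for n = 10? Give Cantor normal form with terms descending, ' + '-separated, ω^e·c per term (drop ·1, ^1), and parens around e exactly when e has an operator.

i=0: 10 = 3^2 + 1 (b=3); 3→4: 4^2 + 1 = 17; 17−1 = 16
i=1: 16 = 4^2 (b=4); 4→5: 5^2 = 25; 25−1 = 24

ω^2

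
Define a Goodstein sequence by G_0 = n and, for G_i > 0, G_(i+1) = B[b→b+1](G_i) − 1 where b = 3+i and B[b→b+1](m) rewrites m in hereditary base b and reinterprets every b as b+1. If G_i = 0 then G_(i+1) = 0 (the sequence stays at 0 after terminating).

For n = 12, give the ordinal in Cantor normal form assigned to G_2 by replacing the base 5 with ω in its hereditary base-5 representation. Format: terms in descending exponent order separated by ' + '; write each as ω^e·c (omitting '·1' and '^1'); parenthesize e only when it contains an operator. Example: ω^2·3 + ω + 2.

ω^2 + 2

G_0 = 12. HB_3(12) = 3^2 + 3. Bump = 20. G_1 = 19.
G_1 = 19. HB_4(19) = 4^2 + 3. Bump = 28. G_2 = 27.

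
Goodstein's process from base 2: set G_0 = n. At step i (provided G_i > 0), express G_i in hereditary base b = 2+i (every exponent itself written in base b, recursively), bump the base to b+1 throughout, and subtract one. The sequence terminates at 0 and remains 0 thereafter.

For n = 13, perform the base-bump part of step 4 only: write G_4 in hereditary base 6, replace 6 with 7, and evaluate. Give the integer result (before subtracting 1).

5765999

13 —HB2→ 2^(2 + 1) + 2^2 + 1 —bump→ 3^(3 + 1) + 3^3 + 1 = 109 —(−1)→ 108
108 —HB3→ 3^(3 + 1) + 3^3 —bump→ 4^(4 + 1) + 4^4 = 1280 —(−1)→ 1279
1279 —HB4→ 4^(4 + 1) + 3·4^3 + 3·4^2 + 3·4 + 3 —bump→ 5^(5 + 1) + 3·5^3 + 3·5^2 + 3·5 + 3 = 16093 —(−1)→ 16092
16092 —HB5→ 5^(5 + 1) + 3·5^3 + 3·5^2 + 3·5 + 2 —bump→ 6^(6 + 1) + 3·6^3 + 3·6^2 + 3·6 + 2 = 280712 —(−1)→ 280711
280711 —HB6→ 6^(6 + 1) + 3·6^3 + 3·6^2 + 3·6 + 1 —bump→ 7^(7 + 1) + 3·7^3 + 3·7^2 + 3·7 + 1 = 5765999 —(−1)→ 5765998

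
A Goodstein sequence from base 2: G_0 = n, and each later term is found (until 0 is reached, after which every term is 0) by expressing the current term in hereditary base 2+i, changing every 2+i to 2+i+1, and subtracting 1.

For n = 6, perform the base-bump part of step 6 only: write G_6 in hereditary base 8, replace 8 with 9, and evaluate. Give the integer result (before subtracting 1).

332148

step 0: 6 = 2^2 + 2; sub 3 for 2: 3^3 + 3; = 30; G_1 = 30−1 = 29
step 1: 29 = 3^3 + 2; sub 4 for 3: 4^4 + 2; = 258; G_2 = 258−1 = 257
step 2: 257 = 4^4 + 1; sub 5 for 4: 5^5 + 1; = 3126; G_3 = 3126−1 = 3125
step 3: 3125 = 5^5; sub 6 for 5: 6^6; = 46656; G_4 = 46656−1 = 46655
step 4: 46655 = 5·6^5 + 5·6^4 + 5·6^3 + 5·6^2 + 5·6 + 5; sub 7 for 6: 5·7^5 + 5·7^4 + 5·7^3 + 5·7^2 + 5·7 + 5; = 98040; G_5 = 98040−1 = 98039
step 5: 98039 = 5·7^5 + 5·7^4 + 5·7^3 + 5·7^2 + 5·7 + 4; sub 8 for 7: 5·8^5 + 5·8^4 + 5·8^3 + 5·8^2 + 5·8 + 4; = 187244; G_6 = 187244−1 = 187243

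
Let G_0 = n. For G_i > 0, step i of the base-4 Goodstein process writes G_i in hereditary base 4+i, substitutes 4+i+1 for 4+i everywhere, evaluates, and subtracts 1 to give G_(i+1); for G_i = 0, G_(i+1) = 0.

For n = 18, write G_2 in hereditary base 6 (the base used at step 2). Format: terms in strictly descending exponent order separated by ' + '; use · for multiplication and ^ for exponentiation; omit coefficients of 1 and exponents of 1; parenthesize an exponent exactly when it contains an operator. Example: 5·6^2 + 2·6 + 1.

6^2

[0] 18 ≡ 4^2 + 2 (base 4). Lift 5: 27. −1: 26.
[1] 26 ≡ 5^2 + 1 (base 5). Lift 6: 37. −1: 36.
[2] 36 ≡ 6^2 (base 6). Lift 7: 49. −1: 48.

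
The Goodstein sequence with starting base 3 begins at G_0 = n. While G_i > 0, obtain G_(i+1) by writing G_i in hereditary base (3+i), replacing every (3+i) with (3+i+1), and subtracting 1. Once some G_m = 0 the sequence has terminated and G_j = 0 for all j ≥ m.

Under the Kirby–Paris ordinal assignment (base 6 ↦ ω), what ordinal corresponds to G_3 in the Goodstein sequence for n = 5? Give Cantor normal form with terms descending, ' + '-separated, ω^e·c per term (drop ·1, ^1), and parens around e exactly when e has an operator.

base 3: 5 = 3 + 2; at 4: 4 + 2 = 6; next = 5
base 4: 5 = 4 + 1; at 5: 5 + 1 = 6; next = 5
base 5: 5 = 5; at 6: 6 = 6; next = 5

5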